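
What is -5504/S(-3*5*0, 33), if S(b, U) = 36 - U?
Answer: -5504/3 ≈ -1834.7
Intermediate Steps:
-5504/S(-3*5*0, 33) = -5504/(36 - 1*33) = -5504/(36 - 33) = -5504/3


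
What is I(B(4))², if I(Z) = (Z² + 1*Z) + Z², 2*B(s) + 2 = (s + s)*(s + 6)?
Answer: 9492561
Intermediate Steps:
B(s) = -1 + s*(6 + s) (B(s) = -1 + ((s + s)*(s + 6))/2 = -1 + ((2*s)*(6 + s))/2 = -1 + (2*s*(6 + s))/2 = -1 + s*(6 + s))
I(Z) = Z + 2*Z² (I(Z) = (Z² + Z) + Z² = (Z + Z²) + Z² = Z + 2*Z²)
I(B(4))² = ((-1 + 4² + 6*4)*(1 + 2*(-1 + 4² + 6*4)))² = ((-1 + 16 + 24)*(1 + 2*(-1 + 16 + 24)))² = (39*(1 + 2*39))² = (39*(1 + 78))² = (39*79)² = 3081² = 9492561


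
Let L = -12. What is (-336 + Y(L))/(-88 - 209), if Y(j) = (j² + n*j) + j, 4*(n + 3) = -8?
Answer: 16/33 ≈ 0.48485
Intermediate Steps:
n = -5 (n = -3 + (¼)*(-8) = -3 - 2 = -5)
Y(j) = j² - 4*j (Y(j) = (j² - 5*j) + j = j² - 4*j)
(-336 + Y(L))/(-88 - 209) = (-336 - 12*(-4 - 12))/(-88 - 209) = (-336 - 12*(-16))/(-297) = (-336 + 192)*(-1/297) = -144*(-1/297) = 16/33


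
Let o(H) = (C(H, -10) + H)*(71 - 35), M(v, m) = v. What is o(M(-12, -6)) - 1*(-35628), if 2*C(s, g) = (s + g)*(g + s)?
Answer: 43908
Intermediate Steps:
C(s, g) = (g + s)²/2 (C(s, g) = ((s + g)*(g + s))/2 = ((g + s)*(g + s))/2 = (g + s)²/2)
o(H) = 18*(-10 + H)² + 36*H (o(H) = ((-10 + H)²/2 + H)*(71 - 35) = (H + (-10 + H)²/2)*36 = 18*(-10 + H)² + 36*H)
o(M(-12, -6)) - 1*(-35628) = (18*(-10 - 12)² + 36*(-12)) - 1*(-35628) = (18*(-22)² - 432) + 35628 = (18*484 - 432) + 35628 = (8712 - 432) + 35628 = 8280 + 35628 = 43908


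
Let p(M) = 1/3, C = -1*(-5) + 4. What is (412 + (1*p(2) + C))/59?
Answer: 1264/177 ≈ 7.1412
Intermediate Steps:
C = 9 (C = 5 + 4 = 9)
p(M) = 1/3
(412 + (1*p(2) + C))/59 = (412 + (1*(1/3) + 9))/59 = (412 + (1/3 + 9))/59 = (412 + 28/3)/59 = (1/59)*(1264/3) = 1264/177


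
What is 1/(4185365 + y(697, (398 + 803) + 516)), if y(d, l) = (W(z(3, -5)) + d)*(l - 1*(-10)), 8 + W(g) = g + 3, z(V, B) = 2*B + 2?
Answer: 1/5366633 ≈ 1.8634e-7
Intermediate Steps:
z(V, B) = 2 + 2*B
W(g) = -5 + g (W(g) = -8 + (g + 3) = -8 + (3 + g) = -5 + g)
y(d, l) = (-13 + d)*(10 + l) (y(d, l) = ((-5 + (2 + 2*(-5))) + d)*(l - 1*(-10)) = ((-5 + (2 - 10)) + d)*(l + 10) = ((-5 - 8) + d)*(10 + l) = (-13 + d)*(10 + l))
1/(4185365 + y(697, (398 + 803) + 516)) = 1/(4185365 + (-130 - 13*((398 + 803) + 516) + 10*697 + 697*((398 + 803) + 516))) = 1/(4185365 + (-130 - 13*(1201 + 516) + 6970 + 697*(1201 + 516))) = 1/(4185365 + (-130 - 13*1717 + 6970 + 697*1717)) = 1/(4185365 + (-130 - 22321 + 6970 + 1196749)) = 1/(4185365 + 1181268) = 1/5366633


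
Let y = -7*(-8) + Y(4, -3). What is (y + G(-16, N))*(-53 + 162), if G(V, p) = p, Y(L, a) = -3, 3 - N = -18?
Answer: 8066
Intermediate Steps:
N = 21 (N = 3 - 1*(-18) = 3 + 18 = 21)
y = 53 (y = -7*(-8) - 3 = 56 - 3 = 53)
(y + G(-16, N))*(-53 + 162) = (53 + 21)*(-53 + 162) = 74*109 = 8066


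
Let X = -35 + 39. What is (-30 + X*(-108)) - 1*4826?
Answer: -5288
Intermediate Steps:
X = 4
(-30 + X*(-108)) - 1*4826 = (-30 + 4*(-108)) - 1*4826 = (-30 - 432) - 4826 = -462 - 4826 = -5288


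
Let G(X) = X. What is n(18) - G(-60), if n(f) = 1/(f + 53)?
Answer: 4261/71 ≈ 60.014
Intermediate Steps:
n(f) = 1/(53 + f)
n(18) - G(-60) = 1/(53 + 18) - 1*(-60) = 1/71 + 60 = 4261/71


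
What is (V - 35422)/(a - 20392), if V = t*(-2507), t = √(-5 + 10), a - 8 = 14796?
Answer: 17711/2794 + 2507*√5/5588 ≈ 7.3421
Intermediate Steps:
a = 14804 (a = 8 + 14796 = 14804)
t = √5 ≈ 2.2361
V = -2507*√5 (V = √5*(-2507) = -2507*√5 ≈ -5605.8)
(V - 35422)/(a - 20392) = (-2507*√5 - 35422)/(14804 - 20392) = (-35422 - 2507*√5)/(-5588) = (-35422 - 2507*√5)*(-1/5588) = 17711/2794 + 2507*√5/5588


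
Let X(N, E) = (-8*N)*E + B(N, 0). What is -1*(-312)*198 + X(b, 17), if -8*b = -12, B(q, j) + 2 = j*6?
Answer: 61570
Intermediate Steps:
B(q, j) = -2 + 6*j (B(q, j) = -2 + j*6 = -2 + 6*j)
b = 3/2 (b = -⅛*(-12) = 3/2 ≈ 1.5000)
X(N, E) = -2 - 8*E*N (X(N, E) = (-8*N)*E + (-2 + 6*0) = -8*E*N + (-2 + 0) = -8*E*N - 2 = -2 - 8*E*N)
-1*(-312)*198 + X(b, 17) = -1*(-312)*198 + (-2 - 8*17*3/2) = 312*198 + (-2 - 204) = 61776 - 206 = 61570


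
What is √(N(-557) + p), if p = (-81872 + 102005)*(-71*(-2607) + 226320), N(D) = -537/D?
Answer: √2569810604765898/557 ≈ 91011.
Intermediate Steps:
p = 8283058461 (p = 20133*(185097 + 226320) = 20133*411417 = 8283058461)
√(N(-557) + p) = √(-537/(-557) + 8283058461) = √(-537*(-1/557) + 8283058461) = √(537/557 + 8283058461) = √(4613663563314/557) = √2569810604765898/557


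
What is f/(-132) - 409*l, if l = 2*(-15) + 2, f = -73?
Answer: 1511737/132 ≈ 11453.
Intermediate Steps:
l = -28 (l = -30 + 2 = -28)
f/(-132) - 409*l = -73/(-132) - 409*(-28) = -73*(-1/132) + 11452 = 73/132 + 11452 = 1511737/132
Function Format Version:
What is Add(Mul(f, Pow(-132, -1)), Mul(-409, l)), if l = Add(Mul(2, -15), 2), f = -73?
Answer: Rational(1511737, 132) ≈ 11453.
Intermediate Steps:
l = -28 (l = Add(-30, 2) = -28)
Add(Mul(f, Pow(-132, -1)), Mul(-409, l)) = Add(Mul(-73, Pow(-132, -1)), Mul(-409, -28)) = Add(Mul(-73, Rational(-1, 132)), 11452) = Add(Rational(73, 132), 11452) = Rational(1511737, 132)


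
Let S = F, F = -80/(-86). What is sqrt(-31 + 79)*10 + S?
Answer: 40/43 + 40*sqrt(3) ≈ 70.212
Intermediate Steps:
F = 40/43 (F = -80*(-1/86) = 40/43 ≈ 0.93023)
S = 40/43 ≈ 0.93023
sqrt(-31 + 79)*10 + S = sqrt(-31 + 79)*10 + 40/43 = sqrt(48)*10 + 40/43 = (4*sqrt(3))*10 + 40/43 = 40*sqrt(3) + 40/43 = 40/43 + 40*sqrt(3)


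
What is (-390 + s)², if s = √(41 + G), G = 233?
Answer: (390 - √274)² ≈ 1.3946e+5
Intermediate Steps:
s = √274 (s = √(41 + 233) = √274 ≈ 16.553)
(-390 + s)² = (-390 + √274)²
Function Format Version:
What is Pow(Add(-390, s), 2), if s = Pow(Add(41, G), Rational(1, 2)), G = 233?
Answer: Pow(Add(390, Mul(-1, Pow(274, Rational(1, 2)))), 2) ≈ 1.3946e+5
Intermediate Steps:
s = Pow(274, Rational(1, 2)) (s = Pow(Add(41, 233), Rational(1, 2)) = Pow(274, Rational(1, 2)) ≈ 16.553)
Pow(Add(-390, s), 2) = Pow(Add(-390, Pow(274, Rational(1, 2))), 2)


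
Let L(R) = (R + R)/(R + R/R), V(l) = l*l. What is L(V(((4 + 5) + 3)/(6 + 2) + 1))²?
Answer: 2500/841 ≈ 2.9727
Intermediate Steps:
V(l) = l²
L(R) = 2*R/(1 + R) (L(R) = (2*R)/(R + 1) = (2*R)/(1 + R) = 2*R/(1 + R))
L(V(((4 + 5) + 3)/(6 + 2) + 1))² = (2*(((4 + 5) + 3)/(6 + 2) + 1)²/(1 + (((4 + 5) + 3)/(6 + 2) + 1)²))² = (2*((9 + 3)/8 + 1)²/(1 + ((9 + 3)/8 + 1)²))² = (2*(12*(⅛) + 1)²/(1 + (12*(⅛) + 1)²))² = (2*(3/2 + 1)²/(1 + (3/2 + 1)²))² = (2*(5/2)²/(1 + (5/2)²))² = (2*(25/4)/(1 + 25/4))² = (2*(25/4)/(29/4))² = (2*(25/4)*(4/29))² = (50/29)² = 2500/841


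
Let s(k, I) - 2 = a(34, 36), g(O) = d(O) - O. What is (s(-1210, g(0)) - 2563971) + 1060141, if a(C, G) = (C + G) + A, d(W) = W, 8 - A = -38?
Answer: -1503712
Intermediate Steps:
A = 46 (A = 8 - 1*(-38) = 8 + 38 = 46)
g(O) = 0 (g(O) = O - O = 0)
a(C, G) = 46 + C + G (a(C, G) = (C + G) + 46 = 46 + C + G)
s(k, I) = 118 (s(k, I) = 2 + (46 + 34 + 36) = 2 + 116 = 118)
(s(-1210, g(0)) - 2563971) + 1060141 = (118 - 2563971) + 1060141 = -2563853 + 1060141 = -1503712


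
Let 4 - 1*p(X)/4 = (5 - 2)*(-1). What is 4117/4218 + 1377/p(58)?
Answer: 2961731/59052 ≈ 50.155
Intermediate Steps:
p(X) = 28 (p(X) = 16 - 4*(5 - 2)*(-1) = 16 - 12*(-1) = 16 - 4*(-3) = 16 + 12 = 28)
4117/4218 + 1377/p(58) = 4117/4218 + 1377/28 = 2961731/59052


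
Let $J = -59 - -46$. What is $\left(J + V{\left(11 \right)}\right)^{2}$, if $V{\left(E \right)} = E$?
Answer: $4$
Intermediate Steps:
$J = -13$ ($J = -59 + 46 = -13$)
$\left(J + V{\left(11 \right)}\right)^{2} = \left(-13 + 11\right)^{2} = \left(-2\right)^{2} = 4$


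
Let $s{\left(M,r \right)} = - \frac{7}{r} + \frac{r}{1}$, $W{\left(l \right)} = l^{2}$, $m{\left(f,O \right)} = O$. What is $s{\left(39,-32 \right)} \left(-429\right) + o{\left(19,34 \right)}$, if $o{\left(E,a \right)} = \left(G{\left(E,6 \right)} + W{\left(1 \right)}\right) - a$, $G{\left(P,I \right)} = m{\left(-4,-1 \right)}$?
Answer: $\frac{435205}{32} \approx 13600.0$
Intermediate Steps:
$G{\left(P,I \right)} = -1$
$s{\left(M,r \right)} = r - \frac{7}{r}$ ($s{\left(M,r \right)} = - \frac{7}{r} + r 1 = - \frac{7}{r} + r = r - \frac{7}{r}$)
$o{\left(E,a \right)} = - a$ ($o{\left(E,a \right)} = \left(-1 + 1^{2}\right) - a = \left(-1 + 1\right) - a = 0 - a = - a$)
$s{\left(39,-32 \right)} \left(-429\right) + o{\left(19,34 \right)} = \left(-32 - \frac{7}{-32}\right) \left(-429\right) - 34 = \left(-32 - - \frac{7}{32}\right) \left(-429\right) - 34 = \left(-32 + \frac{7}{32}\right) \left(-429\right) - 34 = \left(- \frac{1017}{32}\right) \left(-429\right) - 34 = \frac{436293}{32} - 34 = \frac{435205}{32}$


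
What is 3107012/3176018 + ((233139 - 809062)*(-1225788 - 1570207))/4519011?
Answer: 2557142704286538031/7176230139099 ≈ 3.5634e+5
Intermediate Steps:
3107012/3176018 + ((233139 - 809062)*(-1225788 - 1570207))/4519011 = 3107012*(1/3176018) - 575923*(-2795995)*(1/4519011) = 1553506/1588009 + 1610277828385*(1/4519011) = 1553506/1588009 + 1610277828385/4519011 = 2557142704286538031/7176230139099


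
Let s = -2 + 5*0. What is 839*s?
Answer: -1678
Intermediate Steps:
s = -2 (s = -2 + 0 = -2)
839*s = 839*(-2) = -1678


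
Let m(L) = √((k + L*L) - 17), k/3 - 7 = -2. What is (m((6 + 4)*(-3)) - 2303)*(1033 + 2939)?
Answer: -9147516 + 3972*√898 ≈ -9.0285e+6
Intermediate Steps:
k = 15 (k = 21 + 3*(-2) = 21 - 6 = 15)
m(L) = √(-2 + L²) (m(L) = √((15 + L*L) - 17) = √((15 + L²) - 17) = √(-2 + L²))
(m((6 + 4)*(-3)) - 2303)*(1033 + 2939) = (√(-2 + ((6 + 4)*(-3))²) - 2303)*(1033 + 2939) = (√(-2 + (10*(-3))²) - 2303)*3972 = (√(-2 + (-30)²) - 2303)*3972 = (√(-2 + 900) - 2303)*3972 = (√898 - 2303)*3972 = (-2303 + √898)*3972 = -9147516 + 3972*√898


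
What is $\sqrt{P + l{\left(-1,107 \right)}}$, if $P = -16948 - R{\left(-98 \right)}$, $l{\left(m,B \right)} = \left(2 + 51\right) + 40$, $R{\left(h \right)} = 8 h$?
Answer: $i \sqrt{16071} \approx 126.77 i$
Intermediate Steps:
$l{\left(m,B \right)} = 93$ ($l{\left(m,B \right)} = 53 + 40 = 93$)
$P = -16164$ ($P = -16948 - 8 \left(-98\right) = -16948 - -784 = -16948 + 784 = -16164$)
$\sqrt{P + l{\left(-1,107 \right)}} = \sqrt{-16164 + 93} = \sqrt{-16071} = i \sqrt{16071}$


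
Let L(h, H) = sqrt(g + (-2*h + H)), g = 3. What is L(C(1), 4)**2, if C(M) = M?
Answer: 5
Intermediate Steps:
L(h, H) = sqrt(3 + H - 2*h) (L(h, H) = sqrt(3 + (-2*h + H)) = sqrt(3 + (H - 2*h)) = sqrt(3 + H - 2*h))
L(C(1), 4)**2 = (sqrt(3 + 4 - 2*1))**2 = (sqrt(3 + 4 - 2))**2 = (sqrt(5))**2 = 5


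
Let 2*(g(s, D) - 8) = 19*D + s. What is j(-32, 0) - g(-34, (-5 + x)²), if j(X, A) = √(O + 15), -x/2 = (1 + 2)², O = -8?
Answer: -10033/2 + √7 ≈ -5013.9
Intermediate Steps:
x = -18 (x = -2*(1 + 2)² = -2*3² = -2*9 = -18)
j(X, A) = √7 (j(X, A) = √(-8 + 15) = √7)
g(s, D) = 8 + s/2 + 19*D/2 (g(s, D) = 8 + (19*D + s)/2 = 8 + (s + 19*D)/2 = 8 + (s/2 + 19*D/2) = 8 + s/2 + 19*D/2)
j(-32, 0) - g(-34, (-5 + x)²) = √7 - (8 + (½)*(-34) + 19*(-5 - 18)²/2) = √7 - (8 - 17 + (19/2)*(-23)²) = √7 - (8 - 17 + (19/2)*529) = √7 - (8 - 17 + 10051/2) = √7 - 1*10033/2 = √7 - 10033/2 = -10033/2 + √7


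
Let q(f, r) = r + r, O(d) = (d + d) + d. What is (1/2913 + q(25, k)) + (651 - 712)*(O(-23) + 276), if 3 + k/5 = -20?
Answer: -37452440/2913 ≈ -12857.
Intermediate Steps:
O(d) = 3*d (O(d) = 2*d + d = 3*d)
k = -115 (k = -15 + 5*(-20) = -15 - 100 = -115)
q(f, r) = 2*r
(1/2913 + q(25, k)) + (651 - 712)*(O(-23) + 276) = (1/2913 + 2*(-115)) + (651 - 712)*(3*(-23) + 276) = (1/2913 - 230) - 61*(-69 + 276) = -669989/2913 - 61*207 = -669989/2913 - 12627 = -37452440/2913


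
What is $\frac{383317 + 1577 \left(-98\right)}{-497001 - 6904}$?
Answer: $- \frac{228771}{503905} \approx -0.454$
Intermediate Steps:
$\frac{383317 + 1577 \left(-98\right)}{-497001 - 6904} = \frac{383317 - 154546}{-503905} = 228771 \left(- \frac{1}{503905}\right) = - \frac{228771}{503905}$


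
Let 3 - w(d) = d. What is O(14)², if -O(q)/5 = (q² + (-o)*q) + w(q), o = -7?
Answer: 2002225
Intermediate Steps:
w(d) = 3 - d
O(q) = -15 - 30*q - 5*q² (O(q) = -5*((q² + (-1*(-7))*q) + (3 - q)) = -5*((q² + 7*q) + (3 - q)) = -5*(3 + q² + 6*q) = -15 - 30*q - 5*q²)
O(14)² = (-15 - 30*14 - 5*14²)² = (-15 - 420 - 5*196)² = (-15 - 420 - 980)² = (-1415)² = 2002225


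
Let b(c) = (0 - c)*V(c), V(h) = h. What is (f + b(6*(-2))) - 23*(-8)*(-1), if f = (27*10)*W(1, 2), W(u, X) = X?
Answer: 212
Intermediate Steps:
b(c) = -c**2 (b(c) = (0 - c)*c = (-c)*c = -c**2)
f = 540 (f = (27*10)*2 = 270*2 = 540)
(f + b(6*(-2))) - 23*(-8)*(-1) = (540 - (6*(-2))**2) - 23*(-8)*(-1) = (540 - 1*(-12)**2) + 184*(-1) = (540 - 1*144) - 184 = (540 - 144) - 184 = 396 - 184 = 212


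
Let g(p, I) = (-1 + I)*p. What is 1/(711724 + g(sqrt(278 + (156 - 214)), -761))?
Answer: 177931/126605827624 + 381*sqrt(55)/126605827624 ≈ 1.4277e-6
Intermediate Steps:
g(p, I) = p*(-1 + I)
1/(711724 + g(sqrt(278 + (156 - 214)), -761)) = 1/(711724 + sqrt(278 + (156 - 214))*(-1 - 761)) = 1/(711724 + sqrt(278 - 58)*(-762)) = 1/(711724 + sqrt(220)*(-762)) = 1/(711724 + (2*sqrt(55))*(-762)) = 1/(711724 - 1524*sqrt(55))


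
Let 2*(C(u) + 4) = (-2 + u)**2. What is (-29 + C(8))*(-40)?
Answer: 600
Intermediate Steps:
C(u) = -4 + (-2 + u)**2/2
(-29 + C(8))*(-40) = (-29 + (-4 + (-2 + 8)**2/2))*(-40) = (-29 + (-4 + (1/2)*6**2))*(-40) = (-29 + (-4 + (1/2)*36))*(-40) = (-29 + (-4 + 18))*(-40) = (-29 + 14)*(-40) = -15*(-40) = 600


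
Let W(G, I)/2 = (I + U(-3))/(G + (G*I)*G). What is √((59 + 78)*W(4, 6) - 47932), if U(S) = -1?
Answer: I*√4791830/10 ≈ 218.9*I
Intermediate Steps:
W(G, I) = 2*(-1 + I)/(G + I*G²) (W(G, I) = 2*((I - 1)/(G + (G*I)*G)) = 2*((-1 + I)/(G + I*G²)) = 2*(-1 + I)/(G + I*G²))
√((59 + 78)*W(4, 6) - 47932) = √((59 + 78)*(2*(-1 + 6)/(4*(1 + 4*6))) - 47932) = √(137*(2*(¼)*5/(1 + 24)) - 47932) = √(137*(2*(¼)*5/25) - 47932) = √(137*(2*(¼)*(1/25)*5) - 47932) = √(137*(⅒) - 47932) = √(137/10 - 47932) = √(-479183/10) = I*√4791830/10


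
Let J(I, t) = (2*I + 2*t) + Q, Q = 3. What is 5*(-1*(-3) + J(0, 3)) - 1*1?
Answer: 59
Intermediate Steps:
J(I, t) = 3 + 2*I + 2*t (J(I, t) = (2*I + 2*t) + 3 = 3 + 2*I + 2*t)
5*(-1*(-3) + J(0, 3)) - 1*1 = 5*(-1*(-3) + (3 + 2*0 + 2*3)) - 1*1 = 5*(3 + (3 + 0 + 6)) - 1 = 5*(3 + 9) - 1 = 5*12 - 1 = 60 - 1 = 59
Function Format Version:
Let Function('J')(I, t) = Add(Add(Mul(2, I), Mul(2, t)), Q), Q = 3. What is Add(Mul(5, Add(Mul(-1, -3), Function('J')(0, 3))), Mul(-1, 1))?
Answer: 59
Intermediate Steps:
Function('J')(I, t) = Add(3, Mul(2, I), Mul(2, t)) (Function('J')(I, t) = Add(Add(Mul(2, I), Mul(2, t)), 3) = Add(3, Mul(2, I), Mul(2, t)))
Add(Mul(5, Add(Mul(-1, -3), Function('J')(0, 3))), Mul(-1, 1)) = Add(Mul(5, Add(Mul(-1, -3), Add(3, Mul(2, 0), Mul(2, 3)))), Mul(-1, 1)) = Add(Mul(5, Add(3, Add(3, 0, 6))), -1) = Add(Mul(5, Add(3, 9)), -1) = Add(Mul(5, 12), -1) = Add(60, -1) = 59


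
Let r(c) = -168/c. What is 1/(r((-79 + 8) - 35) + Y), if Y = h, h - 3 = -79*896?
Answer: -53/3751309 ≈ -1.4128e-5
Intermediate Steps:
h = -70781 (h = 3 - 79*896 = 3 - 70784 = -70781)
Y = -70781
1/(r((-79 + 8) - 35) + Y) = 1/(-168/((-79 + 8) - 35) - 70781) = 1/(-168/(-71 - 35) - 70781) = 1/(-168/(-106) - 70781) = 1/(-168*(-1/106) - 70781) = 1/(84/53 - 70781) = 1/(-3751309/53) = -53/3751309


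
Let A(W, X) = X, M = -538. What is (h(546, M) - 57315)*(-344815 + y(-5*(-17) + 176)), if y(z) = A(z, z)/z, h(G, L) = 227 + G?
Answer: 19496473188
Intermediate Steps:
y(z) = 1 (y(z) = z/z = 1)
(h(546, M) - 57315)*(-344815 + y(-5*(-17) + 176)) = ((227 + 546) - 57315)*(-344815 + 1) = (773 - 57315)*(-344814) = -56542*(-344814) = 19496473188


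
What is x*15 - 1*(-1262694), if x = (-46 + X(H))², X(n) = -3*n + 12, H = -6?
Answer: 1266534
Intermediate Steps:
X(n) = 12 - 3*n
x = 256 (x = (-46 + (12 - 3*(-6)))² = (-46 + (12 + 18))² = (-46 + 30)² = (-16)² = 256)
x*15 - 1*(-1262694) = 256*15 - 1*(-1262694) = 3840 + 1262694 = 1266534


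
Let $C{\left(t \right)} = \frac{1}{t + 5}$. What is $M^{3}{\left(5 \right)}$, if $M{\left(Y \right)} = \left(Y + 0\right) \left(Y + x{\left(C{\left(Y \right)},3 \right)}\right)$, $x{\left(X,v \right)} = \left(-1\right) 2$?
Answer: $3375$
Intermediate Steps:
$C{\left(t \right)} = \frac{1}{5 + t}$
$x{\left(X,v \right)} = -2$
$M{\left(Y \right)} = Y \left(-2 + Y\right)$ ($M{\left(Y \right)} = \left(Y + 0\right) \left(Y - 2\right) = Y \left(-2 + Y\right)$)
$M^{3}{\left(5 \right)} = \left(5 \left(-2 + 5\right)\right)^{3} = \left(5 \cdot 3\right)^{3} = 15^{3} = 3375$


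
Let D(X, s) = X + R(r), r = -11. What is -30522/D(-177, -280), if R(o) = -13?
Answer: 15261/95 ≈ 160.64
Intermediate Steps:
D(X, s) = -13 + X (D(X, s) = X - 13 = -13 + X)
-30522/D(-177, -280) = -30522/(-13 - 177) = -30522/(-190) = -30522*(-1/190) = 15261/95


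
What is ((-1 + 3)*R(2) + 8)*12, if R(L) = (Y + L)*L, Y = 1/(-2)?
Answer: 168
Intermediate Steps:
Y = -½ ≈ -0.50000
R(L) = L*(-½ + L) (R(L) = (-½ + L)*L = L*(-½ + L))
((-1 + 3)*R(2) + 8)*12 = ((-1 + 3)*(2*(-½ + 2)) + 8)*12 = (2*(2*(3/2)) + 8)*12 = (2*3 + 8)*12 = (6 + 8)*12 = 14*12 = 168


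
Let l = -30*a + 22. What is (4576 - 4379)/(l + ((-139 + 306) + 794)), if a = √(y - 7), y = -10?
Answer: 193651/981589 + 5910*I*√17/981589 ≈ 0.19728 + 0.024825*I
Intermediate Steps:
a = I*√17 (a = √(-10 - 7) = √(-17) = I*√17 ≈ 4.1231*I)
l = 22 - 30*I*√17 (l = -30*I*√17 + 22 = 22 - 30*I*√17 ≈ 22.0 - 123.69*I)
(4576 - 4379)/(l + ((-139 + 306) + 794)) = (4576 - 4379)/((22 - 30*I*√17) + ((-139 + 306) + 794)) = 197/((22 - 30*I*√17) + (167 + 794)) = 197/((22 - 30*I*√17) + 961) = 197/(983 - 30*I*√17)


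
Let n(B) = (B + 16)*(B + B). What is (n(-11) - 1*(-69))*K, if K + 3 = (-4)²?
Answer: -533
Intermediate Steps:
n(B) = 2*B*(16 + B) (n(B) = (16 + B)*(2*B) = 2*B*(16 + B))
K = 13 (K = -3 + (-4)² = -3 + 16 = 13)
(n(-11) - 1*(-69))*K = (2*(-11)*(16 - 11) - 1*(-69))*13 = (2*(-11)*5 + 69)*13 = (-110 + 69)*13 = -41*13 = -533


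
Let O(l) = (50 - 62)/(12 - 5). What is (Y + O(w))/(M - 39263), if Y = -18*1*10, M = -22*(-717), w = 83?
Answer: 1272/164423 ≈ 0.0077361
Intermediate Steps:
M = 15774
O(l) = -12/7
Y = -180 (Y = -18*10 = -180)
(Y + O(w))/(M - 39263) = (-180 - 12/7)/(15774 - 39263) = -1272/7/(-23489) = -1272/7*(-1/23489) = 1272/164423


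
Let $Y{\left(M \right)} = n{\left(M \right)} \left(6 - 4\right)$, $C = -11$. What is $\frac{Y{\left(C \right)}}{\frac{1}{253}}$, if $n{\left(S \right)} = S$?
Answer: $-5566$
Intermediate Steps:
$Y{\left(M \right)} = 2 M$ ($Y{\left(M \right)} = M \left(6 - 4\right) = M 2 = 2 M$)
$\frac{Y{\left(C \right)}}{\frac{1}{253}} = \frac{2 \left(-11\right)}{\frac{1}{253}} = - 22 \frac{1}{\frac{1}{253}} = \left(-22\right) 253 = -5566$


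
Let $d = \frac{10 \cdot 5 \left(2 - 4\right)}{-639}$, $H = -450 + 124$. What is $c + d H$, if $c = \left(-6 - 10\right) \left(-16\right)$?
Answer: $\frac{130984}{639} \approx 204.98$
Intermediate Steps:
$c = 256$ ($c = \left(-16\right) \left(-16\right) = 256$)
$H = -326$
$d = \frac{100}{639}$ ($d = 10 \cdot 5 \left(-2\right) \left(- \frac{1}{639}\right) = 10 \left(-10\right) \left(- \frac{1}{639}\right) = \left(-100\right) \left(- \frac{1}{639}\right) = \frac{100}{639} \approx 0.15649$)
$c + d H = 256 + \frac{100}{639} \left(-326\right) = 256 - \frac{32600}{639} = \frac{130984}{639}$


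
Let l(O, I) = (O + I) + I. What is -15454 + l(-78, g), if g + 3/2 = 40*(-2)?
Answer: -15695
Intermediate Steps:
g = -163/2 (g = -3/2 + 40*(-2) = -3/2 - 80 = -163/2 ≈ -81.500)
l(O, I) = O + 2*I (l(O, I) = (I + O) + I = O + 2*I)
-15454 + l(-78, g) = -15454 + (-78 + 2*(-163/2)) = -15454 + (-78 - 163) = -15454 - 241 = -15695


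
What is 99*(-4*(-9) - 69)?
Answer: -3267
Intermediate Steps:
99*(-4*(-9) - 69) = 99*(36 - 69) = 99*(-33) = -3267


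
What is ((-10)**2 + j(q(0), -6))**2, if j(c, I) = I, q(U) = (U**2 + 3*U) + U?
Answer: 8836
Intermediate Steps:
q(U) = U**2 + 4*U
((-10)**2 + j(q(0), -6))**2 = ((-10)**2 - 6)**2 = (100 - 6)**2 = 94**2 = 8836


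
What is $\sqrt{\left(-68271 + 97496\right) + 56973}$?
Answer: $\sqrt{86198} \approx 293.59$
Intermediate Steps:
$\sqrt{\left(-68271 + 97496\right) + 56973} = \sqrt{29225 + 56973} = \sqrt{86198}$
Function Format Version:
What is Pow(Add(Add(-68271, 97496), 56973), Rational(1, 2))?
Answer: Pow(86198, Rational(1, 2)) ≈ 293.59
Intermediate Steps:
Pow(Add(Add(-68271, 97496), 56973), Rational(1, 2)) = Pow(Add(29225, 56973), Rational(1, 2)) = Pow(86198, Rational(1, 2))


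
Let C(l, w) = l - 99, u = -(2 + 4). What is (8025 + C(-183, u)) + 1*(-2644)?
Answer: 5099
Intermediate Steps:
u = -6 (u = -1*6 = -6)
C(l, w) = -99 + l
(8025 + C(-183, u)) + 1*(-2644) = (8025 + (-99 - 183)) + 1*(-2644) = (8025 - 282) - 2644 = 7743 - 2644 = 5099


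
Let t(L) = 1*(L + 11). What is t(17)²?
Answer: 784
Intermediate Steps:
t(L) = 11 + L (t(L) = 1*(11 + L) = 11 + L)
t(17)² = (11 + 17)² = 28² = 784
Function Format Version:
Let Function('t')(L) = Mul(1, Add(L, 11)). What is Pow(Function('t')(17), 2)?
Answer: 784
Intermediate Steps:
Function('t')(L) = Add(11, L) (Function('t')(L) = Mul(1, Add(11, L)) = Add(11, L))
Pow(Function('t')(17), 2) = Pow(Add(11, 17), 2) = Pow(28, 2) = 784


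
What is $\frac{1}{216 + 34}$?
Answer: $\frac{1}{250} \approx 0.004$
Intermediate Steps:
$\frac{1}{216 + 34} = \frac{1}{250}$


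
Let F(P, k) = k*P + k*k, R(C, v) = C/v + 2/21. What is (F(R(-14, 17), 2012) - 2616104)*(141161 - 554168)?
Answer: -10044235051720/17 ≈ -5.9084e+11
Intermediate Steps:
R(C, v) = 2/21 + C/v (R(C, v) = C/v + 2*(1/21) = C/v + 2/21 = 2/21 + C/v)
F(P, k) = k² + P*k (F(P, k) = P*k + k² = k² + P*k)
(F(R(-14, 17), 2012) - 2616104)*(141161 - 554168) = (2012*((2/21 - 14/17) + 2012) - 2616104)*(141161 - 554168) = (2012*((2/21 - 14*1/17) + 2012) - 2616104)*(-413007) = (2012*((2/21 - 14/17) + 2012) - 2616104)*(-413007) = (2012*(-260/357 + 2012) - 2616104)*(-413007) = (2012*(718024/357) - 2616104)*(-413007) = (1444664288/357 - 2616104)*(-413007) = (510715160/357)*(-413007) = -10044235051720/17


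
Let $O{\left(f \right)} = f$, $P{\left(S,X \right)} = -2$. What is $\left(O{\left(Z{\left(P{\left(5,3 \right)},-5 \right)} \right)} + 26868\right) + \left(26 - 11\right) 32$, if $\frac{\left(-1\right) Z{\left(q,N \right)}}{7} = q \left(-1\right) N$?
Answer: $27418$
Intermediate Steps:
$Z{\left(q,N \right)} = 7 N q$ ($Z{\left(q,N \right)} = - 7 q \left(-1\right) N = - 7 - q N = - 7 \left(- N q\right) = 7 N q$)
$\left(O{\left(Z{\left(P{\left(5,3 \right)},-5 \right)} \right)} + 26868\right) + \left(26 - 11\right) 32 = \left(7 \left(-5\right) \left(-2\right) + 26868\right) + \left(26 - 11\right) 32 = \left(70 + 26868\right) + 15 \cdot 32 = 26938 + 480 = 27418$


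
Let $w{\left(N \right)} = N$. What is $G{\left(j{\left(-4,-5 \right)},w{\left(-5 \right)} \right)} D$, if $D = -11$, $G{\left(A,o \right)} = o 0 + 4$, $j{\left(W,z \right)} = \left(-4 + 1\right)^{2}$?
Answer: $-44$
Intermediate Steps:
$j{\left(W,z \right)} = 9$ ($j{\left(W,z \right)} = \left(-3\right)^{2} = 9$)
$G{\left(A,o \right)} = 4$ ($G{\left(A,o \right)} = 0 + 4 = 4$)
$G{\left(j{\left(-4,-5 \right)},w{\left(-5 \right)} \right)} D = 4 \left(-11\right) = -44$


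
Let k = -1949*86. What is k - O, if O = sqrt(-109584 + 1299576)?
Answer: -167614 - 2*sqrt(297498) ≈ -1.6871e+5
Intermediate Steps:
k = -167614
O = 2*sqrt(297498) (O = sqrt(1189992) = 2*sqrt(297498) ≈ 1090.9)
k - O = -167614 - 2*sqrt(297498)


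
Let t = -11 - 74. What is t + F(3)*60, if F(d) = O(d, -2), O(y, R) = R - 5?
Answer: -505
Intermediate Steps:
t = -85
O(y, R) = -5 + R
F(d) = -7 (F(d) = -5 - 2 = -7)
t + F(3)*60 = -85 - 7*60 = -85 - 420 = -505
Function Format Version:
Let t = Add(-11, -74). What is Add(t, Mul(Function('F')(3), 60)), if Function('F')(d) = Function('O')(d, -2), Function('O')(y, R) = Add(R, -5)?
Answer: -505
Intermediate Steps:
t = -85
Function('O')(y, R) = Add(-5, R)
Function('F')(d) = -7 (Function('F')(d) = Add(-5, -2) = -7)
Add(t, Mul(Function('F')(3), 60)) = Add(-85, Mul(-7, 60)) = Add(-85, -420) = -505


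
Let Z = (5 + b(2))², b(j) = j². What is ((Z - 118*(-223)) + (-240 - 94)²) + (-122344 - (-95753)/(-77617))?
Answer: 1211272766/77617 ≈ 15606.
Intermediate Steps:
Z = 81 (Z = (5 + 2²)² = (5 + 4)² = 9² = 81)
((Z - 118*(-223)) + (-240 - 94)²) + (-122344 - (-95753)/(-77617)) = ((81 - 118*(-223)) + (-240 - 94)²) + (-122344 - (-95753)/(-77617)) = ((81 + 26314) + (-334)²) + (-122344 - (-95753)*(-1)/77617) = (26395 + 111556) + (-122344 - 1*95753/77617) = 137951 + (-122344 - 95753/77617) = 137951 - 9496070001/77617 = 1211272766/77617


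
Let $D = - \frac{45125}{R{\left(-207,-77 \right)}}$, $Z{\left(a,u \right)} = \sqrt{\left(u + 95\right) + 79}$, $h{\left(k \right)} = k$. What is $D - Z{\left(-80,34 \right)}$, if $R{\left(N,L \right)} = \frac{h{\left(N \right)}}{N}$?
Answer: $-45125 - 4 \sqrt{13} \approx -45139.0$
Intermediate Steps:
$R{\left(N,L \right)} = 1$ ($R{\left(N,L \right)} = \frac{N}{N} = 1$)
$Z{\left(a,u \right)} = \sqrt{174 + u}$ ($Z{\left(a,u \right)} = \sqrt{\left(95 + u\right) + 79} = \sqrt{174 + u}$)
$D = -45125$ ($D = - \frac{45125}{1} = \left(-45125\right) 1 = -45125$)
$D - Z{\left(-80,34 \right)} = -45125 - \sqrt{174 + 34} = -45125 - \sqrt{208} = -45125 - 4 \sqrt{13}$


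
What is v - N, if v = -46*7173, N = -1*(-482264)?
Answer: -812222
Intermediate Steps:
N = 482264
v = -329958
v - N = -329958 - 1*482264 = -329958 - 482264 = -812222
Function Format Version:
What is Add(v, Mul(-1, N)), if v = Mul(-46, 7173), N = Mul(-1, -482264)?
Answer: -812222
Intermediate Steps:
N = 482264
v = -329958
Add(v, Mul(-1, N)) = Add(-329958, Mul(-1, 482264)) = Add(-329958, -482264) = -812222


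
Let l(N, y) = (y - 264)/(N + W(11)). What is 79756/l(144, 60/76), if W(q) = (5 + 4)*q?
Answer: -122744484/1667 ≈ -73632.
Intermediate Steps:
W(q) = 9*q
l(N, y) = (-264 + y)/(99 + N) (l(N, y) = (y - 264)/(N + 9*11) = (-264 + y)/(N + 99) = (-264 + y)/(99 + N))
79756/l(144, 60/76) = 79756/(((-264 + 60/76)/(99 + 144))) = 79756/(((-264 + 60*(1/76))/243)) = 79756/(((-264 + 15/19)/243)) = 79756/(((1/243)*(-5001/19))) = 79756/(-1667/1539) = 79756*(-1539/1667) = -122744484/1667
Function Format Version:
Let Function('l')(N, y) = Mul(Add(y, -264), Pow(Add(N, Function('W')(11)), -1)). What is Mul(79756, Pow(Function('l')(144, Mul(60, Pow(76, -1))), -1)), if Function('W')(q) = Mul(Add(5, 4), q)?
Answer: Rational(-122744484, 1667) ≈ -73632.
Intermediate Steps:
Function('W')(q) = Mul(9, q)
Function('l')(N, y) = Mul(Pow(Add(99, N), -1), Add(-264, y)) (Function('l')(N, y) = Mul(Add(y, -264), Pow(Add(N, Mul(9, 11)), -1)) = Mul(Add(-264, y), Pow(Add(N, 99), -1)) = Mul(Add(-264, y), Pow(Add(99, N), -1)) = Mul(Pow(Add(99, N), -1), Add(-264, y)))
Mul(79756, Pow(Function('l')(144, Mul(60, Pow(76, -1))), -1)) = Mul(79756, Pow(Mul(Pow(Add(99, 144), -1), Add(-264, Mul(60, Pow(76, -1)))), -1)) = Mul(79756, Pow(Mul(Pow(243, -1), Add(-264, Mul(60, Rational(1, 76)))), -1)) = Mul(79756, Pow(Mul(Rational(1, 243), Add(-264, Rational(15, 19))), -1)) = Mul(79756, Pow(Mul(Rational(1, 243), Rational(-5001, 19)), -1)) = Mul(79756, Pow(Rational(-1667, 1539), -1)) = Mul(79756, Rational(-1539, 1667)) = Rational(-122744484, 1667)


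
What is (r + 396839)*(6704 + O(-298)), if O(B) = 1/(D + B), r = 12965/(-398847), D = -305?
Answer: 639840684076238348/240504741 ≈ 2.6604e+9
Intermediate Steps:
r = -12965/398847 (r = 12965*(-1/398847) = -12965/398847 ≈ -0.032506)
O(B) = 1/(-305 + B)
(r + 396839)*(6704 + O(-298)) = (-12965/398847 + 396839)*(6704 + 1/(-305 - 298)) = 158278031668*(6704 + 1/(-603))/398847 = 158278031668*(6704 - 1/603)/398847 = (158278031668/398847)*(4042511/603) = 639840684076238348/240504741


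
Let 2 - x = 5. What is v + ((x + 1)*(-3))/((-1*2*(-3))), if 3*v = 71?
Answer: 74/3 ≈ 24.667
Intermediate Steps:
x = -3 (x = 2 - 1*5 = 2 - 5 = -3)
v = 71/3 (v = (⅓)*71 = 71/3 ≈ 23.667)
v + ((x + 1)*(-3))/((-1*2*(-3))) = 71/3 + ((-3 + 1)*(-3))/((-1*2*(-3))) = 71/3 + (-2*(-3))/((-2*(-3))) = 71/3 + 6/6 = 71/3 + 6*(⅙) = 71/3 + 1 = 74/3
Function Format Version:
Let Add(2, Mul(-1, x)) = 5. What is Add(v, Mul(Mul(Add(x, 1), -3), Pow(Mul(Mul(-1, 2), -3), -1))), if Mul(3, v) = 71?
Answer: Rational(74, 3) ≈ 24.667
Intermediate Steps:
x = -3 (x = Add(2, Mul(-1, 5)) = Add(2, -5) = -3)
v = Rational(71, 3) (v = Mul(Rational(1, 3), 71) = Rational(71, 3) ≈ 23.667)
Add(v, Mul(Mul(Add(x, 1), -3), Pow(Mul(Mul(-1, 2), -3), -1))) = Add(Rational(71, 3), Mul(Mul(Add(-3, 1), -3), Pow(Mul(Mul(-1, 2), -3), -1))) = Add(Rational(71, 3), Mul(Mul(-2, -3), Pow(Mul(-2, -3), -1))) = Add(Rational(71, 3), Mul(6, Pow(6, -1))) = Add(Rational(71, 3), Mul(6, Rational(1, 6))) = Add(Rational(71, 3), 1) = Rational(74, 3)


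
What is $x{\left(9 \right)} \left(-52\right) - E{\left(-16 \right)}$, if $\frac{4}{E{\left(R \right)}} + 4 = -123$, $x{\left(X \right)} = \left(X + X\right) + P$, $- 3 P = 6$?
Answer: $- \frac{105660}{127} \approx -831.97$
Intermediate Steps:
$P = -2$ ($P = \left(- \frac{1}{3}\right) 6 = -2$)
$x{\left(X \right)} = -2 + 2 X$ ($x{\left(X \right)} = \left(X + X\right) - 2 = 2 X - 2 = -2 + 2 X$)
$E{\left(R \right)} = - \frac{4}{127}$ ($E{\left(R \right)} = \frac{4}{-4 - 123} = \frac{4}{-127} = 4 \left(- \frac{1}{127}\right) = - \frac{4}{127}$)
$x{\left(9 \right)} \left(-52\right) - E{\left(-16 \right)} = \left(-2 + 2 \cdot 9\right) \left(-52\right) - - \frac{4}{127} = \left(-2 + 18\right) \left(-52\right) + \frac{4}{127} = 16 \left(-52\right) + \frac{4}{127} = -832 + \frac{4}{127} = - \frac{105660}{127}$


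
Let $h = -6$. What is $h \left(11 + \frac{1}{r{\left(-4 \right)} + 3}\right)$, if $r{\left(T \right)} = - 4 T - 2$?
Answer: $- \frac{1128}{17} \approx -66.353$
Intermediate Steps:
$r{\left(T \right)} = -2 - 4 T$
$h \left(11 + \frac{1}{r{\left(-4 \right)} + 3}\right) = - 6 \left(11 + \frac{1}{\left(-2 - -16\right) + 3}\right) = - 6 \left(11 + \frac{1}{\left(-2 + 16\right) + 3}\right) = - 6 \left(11 + \frac{1}{14 + 3}\right) = - 6 \left(11 + \frac{1}{17}\right) = \left(-6\right) \frac{188}{17} = - \frac{1128}{17}$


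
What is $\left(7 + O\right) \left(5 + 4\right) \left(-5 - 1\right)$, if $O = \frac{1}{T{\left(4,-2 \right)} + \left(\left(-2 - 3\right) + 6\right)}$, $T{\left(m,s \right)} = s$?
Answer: $-324$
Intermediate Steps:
$O = -1$ ($O = \frac{1}{-2 + \left(\left(-2 - 3\right) + 6\right)} = \frac{1}{-2 + \left(-5 + 6\right)} = \frac{1}{-2 + 1} = \frac{1}{-1} = -1$)
$\left(7 + O\right) \left(5 + 4\right) \left(-5 - 1\right) = \left(7 - 1\right) \left(5 + 4\right) \left(-5 - 1\right) = 6 \cdot 9 \left(-6\right) = 6 \left(-54\right) = -324$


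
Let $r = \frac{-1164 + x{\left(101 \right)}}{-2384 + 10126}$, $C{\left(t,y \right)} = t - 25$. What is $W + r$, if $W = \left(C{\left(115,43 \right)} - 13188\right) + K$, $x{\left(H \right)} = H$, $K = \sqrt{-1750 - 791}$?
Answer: $- \frac{101405779}{7742} + 11 i \sqrt{21} \approx -13098.0 + 50.408 i$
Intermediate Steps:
$C{\left(t,y \right)} = -25 + t$ ($C{\left(t,y \right)} = t - 25 = -25 + t$)
$K = 11 i \sqrt{21}$ ($K = \sqrt{-2541} = 11 i \sqrt{21} \approx 50.408 i$)
$W = -13098 + 11 i \sqrt{21}$ ($W = \left(\left(-25 + 115\right) - 13188\right) + 11 i \sqrt{21} = \left(90 - 13188\right) + 11 i \sqrt{21} = -13098 + 11 i \sqrt{21} \approx -13098.0 + 50.408 i$)
$r = - \frac{1063}{7742}$ ($r = \frac{-1164 + 101}{-2384 + 10126} = - \frac{1063}{7742} \approx -0.1373$)
$W + r = \left(-13098 + 11 i \sqrt{21}\right) - \frac{1063}{7742} = - \frac{101405779}{7742} + 11 i \sqrt{21}$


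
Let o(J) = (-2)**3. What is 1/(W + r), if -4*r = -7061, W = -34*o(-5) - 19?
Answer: 4/8073 ≈ 0.00049548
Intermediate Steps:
o(J) = -8
W = 253 (W = -34*(-8) - 19 = 272 - 19 = 253)
r = 7061/4 (r = -1/4*(-7061) = 7061/4 ≈ 1765.3)
1/(W + r) = 1/(253 + 7061/4) = 1/(8073/4) = 4/8073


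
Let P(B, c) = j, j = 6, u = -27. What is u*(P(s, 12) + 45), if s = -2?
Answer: -1377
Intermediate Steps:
P(B, c) = 6
u*(P(s, 12) + 45) = -27*(6 + 45) = -27*51 = -1377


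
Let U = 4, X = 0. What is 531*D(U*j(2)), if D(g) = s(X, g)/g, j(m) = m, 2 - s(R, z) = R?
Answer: 531/4 ≈ 132.75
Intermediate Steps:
s(R, z) = 2 - R
D(g) = 2/g (D(g) = (2 - 1*0)/g = (2 + 0)/g = 2/g)
531*D(U*j(2)) = 531*(2/((4*2))) = 531*(2/8) = 531*(2*(1/8)) = 531*(1/4) = 531/4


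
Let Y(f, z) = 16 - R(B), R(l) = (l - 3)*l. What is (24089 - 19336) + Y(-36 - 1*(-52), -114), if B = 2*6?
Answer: 4661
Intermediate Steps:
B = 12
R(l) = l*(-3 + l) (R(l) = (-3 + l)*l = l*(-3 + l))
Y(f, z) = -92 (Y(f, z) = 16 - 12*(-3 + 12) = 16 - 12*9 = 16 - 1*108 = 16 - 108 = -92)
(24089 - 19336) + Y(-36 - 1*(-52), -114) = (24089 - 19336) - 92 = 4753 - 92 = 4661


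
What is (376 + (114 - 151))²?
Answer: 114921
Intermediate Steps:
(376 + (114 - 151))² = (376 - 37)² = 339² = 114921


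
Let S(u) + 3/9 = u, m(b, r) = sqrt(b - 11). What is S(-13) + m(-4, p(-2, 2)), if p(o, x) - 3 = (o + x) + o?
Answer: -40/3 + I*sqrt(15) ≈ -13.333 + 3.873*I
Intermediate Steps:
p(o, x) = 3 + x + 2*o (p(o, x) = 3 + ((o + x) + o) = 3 + (x + 2*o) = 3 + x + 2*o)
m(b, r) = sqrt(-11 + b)
S(u) = -1/3 + u
S(-13) + m(-4, p(-2, 2)) = (-1/3 - 13) + sqrt(-11 - 4) = -40/3 + sqrt(-15) = -40/3 + I*sqrt(15)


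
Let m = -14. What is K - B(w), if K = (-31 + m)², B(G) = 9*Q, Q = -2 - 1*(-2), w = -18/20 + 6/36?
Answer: 2025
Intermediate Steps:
w = -11/15 (w = -18*1/20 + 6*(1/36) = -9/10 + ⅙ = -11/15 ≈ -0.73333)
Q = 0 (Q = -2 + 2 = 0)
B(G) = 0 (B(G) = 9*0 = 0)
K = 2025 (K = (-31 - 14)² = (-45)² = 2025)
K - B(w) = 2025 - 1*0 = 2025 + 0 = 2025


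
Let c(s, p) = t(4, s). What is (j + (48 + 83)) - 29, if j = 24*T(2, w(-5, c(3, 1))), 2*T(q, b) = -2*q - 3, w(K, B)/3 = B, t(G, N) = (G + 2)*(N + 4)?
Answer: 18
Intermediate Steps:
t(G, N) = (2 + G)*(4 + N)
c(s, p) = 24 + 6*s (c(s, p) = 8 + 2*s + 4*4 + 4*s = 8 + 2*s + 16 + 4*s = 24 + 6*s)
w(K, B) = 3*B
T(q, b) = -3/2 - q (T(q, b) = (-2*q - 3)/2 = (-3 - 2*q)/2 = -3/2 - q)
j = -84 (j = 24*(-3/2 - 1*2) = 24*(-3/2 - 2) = 24*(-7/2) = -84)
(j + (48 + 83)) - 29 = (-84 + (48 + 83)) - 29 = (-84 + 131) - 29 = 47 - 29 = 18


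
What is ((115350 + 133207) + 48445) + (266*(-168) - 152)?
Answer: 252162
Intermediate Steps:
((115350 + 133207) + 48445) + (266*(-168) - 152) = (248557 + 48445) + (-44688 - 152) = 297002 - 44840 = 252162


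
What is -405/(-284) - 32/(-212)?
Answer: 23737/15052 ≈ 1.5770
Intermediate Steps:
-405/(-284) - 32/(-212) = -405*(-1/284) - 32*(-1/212) = 405/284 + 8/53 = 23737/15052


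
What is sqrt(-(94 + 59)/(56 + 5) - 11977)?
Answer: 5*I*sqrt(1783030)/61 ≈ 109.45*I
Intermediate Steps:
sqrt(-(94 + 59)/(56 + 5) - 11977) = sqrt(-153/61 - 11977) = sqrt(-730750/61) = 5*I*sqrt(1783030)/61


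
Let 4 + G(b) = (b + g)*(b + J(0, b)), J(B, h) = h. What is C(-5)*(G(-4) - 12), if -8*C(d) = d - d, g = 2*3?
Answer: 0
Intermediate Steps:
g = 6
G(b) = -4 + 2*b*(6 + b) (G(b) = -4 + (b + 6)*(b + b) = -4 + (6 + b)*(2*b) = -4 + 2*b*(6 + b))
C(d) = 0 (C(d) = -(d - d)/8 = -1/8*0 = 0)
C(-5)*(G(-4) - 12) = 0*((-4 + 2*(-4)**2 + 12*(-4)) - 12) = 0*((-4 + 2*16 - 48) - 12) = 0*((-4 + 32 - 48) - 12) = 0*(-20 - 12) = 0*(-32) = 0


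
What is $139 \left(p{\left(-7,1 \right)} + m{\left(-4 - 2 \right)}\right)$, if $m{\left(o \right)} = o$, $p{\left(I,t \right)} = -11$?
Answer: $-2363$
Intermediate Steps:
$139 \left(p{\left(-7,1 \right)} + m{\left(-4 - 2 \right)}\right) = 139 \left(-11 - 6\right) = 139 \left(-17\right) = -2363$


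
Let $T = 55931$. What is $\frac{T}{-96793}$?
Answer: $- \frac{55931}{96793} \approx -0.57784$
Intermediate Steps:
$\frac{T}{-96793} = \frac{55931}{-96793} = 55931 \left(- \frac{1}{96793}\right) = - \frac{55931}{96793}$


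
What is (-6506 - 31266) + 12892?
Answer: -24880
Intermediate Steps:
(-6506 - 31266) + 12892 = -37772 + 12892 = -24880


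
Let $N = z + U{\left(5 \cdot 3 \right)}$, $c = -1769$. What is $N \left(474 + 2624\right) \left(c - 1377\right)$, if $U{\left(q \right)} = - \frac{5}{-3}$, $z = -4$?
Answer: $\frac{68224156}{3} \approx 2.2741 \cdot 10^{7}$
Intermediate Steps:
$U{\left(q \right)} = \frac{5}{3}$ ($U{\left(q \right)} = \left(-5\right) \left(- \frac{1}{3}\right) = \frac{5}{3}$)
$N = - \frac{7}{3}$ ($N = -4 + \frac{5}{3} = - \frac{7}{3} \approx -2.3333$)
$N \left(474 + 2624\right) \left(c - 1377\right) = - \frac{7 \left(474 + 2624\right) \left(-1769 - 1377\right)}{3} = - \frac{7 \cdot 3098 \left(-3146\right)}{3} = \left(- \frac{7}{3}\right) \left(-9746308\right) = \frac{68224156}{3}$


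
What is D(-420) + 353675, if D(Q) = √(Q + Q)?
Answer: 353675 + 2*I*√210 ≈ 3.5368e+5 + 28.983*I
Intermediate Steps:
D(Q) = √2*√Q (D(Q) = √(2*Q) = √2*√Q)
D(-420) + 353675 = √2*√(-420) + 353675 = √2*(2*I*√105) + 353675 = 2*I*√210 + 353675 = 353675 + 2*I*√210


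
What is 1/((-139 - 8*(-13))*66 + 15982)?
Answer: 1/13672 ≈ 7.3142e-5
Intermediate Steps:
1/((-139 - 8*(-13))*66 + 15982) = 1/((-139 + 104)*66 + 15982) = 1/(-35*66 + 15982) = 1/(-2310 + 15982) = 1/13672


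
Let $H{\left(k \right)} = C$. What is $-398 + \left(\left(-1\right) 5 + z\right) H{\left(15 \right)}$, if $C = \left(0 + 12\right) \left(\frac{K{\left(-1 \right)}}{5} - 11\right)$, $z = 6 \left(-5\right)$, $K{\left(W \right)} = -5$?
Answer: $4642$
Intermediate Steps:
$z = -30$
$C = -144$ ($C = \left(0 + 12\right) \left(- \frac{5}{5} - 11\right) = 12 \left(\left(-5\right) \frac{1}{5} - 11\right) = 12 \left(-1 - 11\right) = 12 \left(-12\right) = -144$)
$H{\left(k \right)} = -144$
$-398 + \left(\left(-1\right) 5 + z\right) H{\left(15 \right)} = -398 + \left(\left(-1\right) 5 - 30\right) \left(-144\right) = -398 + \left(-5 - 30\right) \left(-144\right) = -398 - -5040 = -398 + 5040 = 4642$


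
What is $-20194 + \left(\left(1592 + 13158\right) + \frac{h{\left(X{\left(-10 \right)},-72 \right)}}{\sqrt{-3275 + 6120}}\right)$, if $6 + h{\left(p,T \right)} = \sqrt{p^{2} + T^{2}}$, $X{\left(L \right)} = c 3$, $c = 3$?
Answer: $-5444 - \frac{6 \sqrt{2845}}{2845} + \frac{9 \sqrt{7397}}{569} \approx -5442.8$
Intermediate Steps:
$X{\left(L \right)} = 9$ ($X{\left(L \right)} = 3 \cdot 3 = 9$)
$h{\left(p,T \right)} = -6 + \sqrt{T^{2} + p^{2}}$ ($h{\left(p,T \right)} = -6 + \sqrt{p^{2} + T^{2}} = -6 + \sqrt{T^{2} + p^{2}}$)
$-20194 + \left(\left(1592 + 13158\right) + \frac{h{\left(X{\left(-10 \right)},-72 \right)}}{\sqrt{-3275 + 6120}}\right) = -20194 + \left(\left(1592 + 13158\right) + \frac{-6 + \sqrt{\left(-72\right)^{2} + 9^{2}}}{\sqrt{-3275 + 6120}}\right) = -20194 + \left(14750 + \frac{-6 + \sqrt{5184 + 81}}{\sqrt{2845}}\right) = -20194 + \left(14750 + \left(-6 + \sqrt{5265}\right) \frac{\sqrt{2845}}{2845}\right) = -20194 + \left(14750 + \left(-6 + 9 \sqrt{65}\right) \frac{\sqrt{2845}}{2845}\right) = -20194 + \left(14750 + \frac{\sqrt{2845} \left(-6 + 9 \sqrt{65}\right)}{2845}\right) = -5444 + \frac{\sqrt{2845} \left(-6 + 9 \sqrt{65}\right)}{2845}$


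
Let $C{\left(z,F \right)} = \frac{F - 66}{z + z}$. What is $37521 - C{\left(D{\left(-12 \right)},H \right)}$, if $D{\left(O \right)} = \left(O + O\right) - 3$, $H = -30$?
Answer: $\frac{337673}{9} \approx 37519.0$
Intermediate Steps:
$D{\left(O \right)} = -3 + 2 O$ ($D{\left(O \right)} = 2 O - 3 = -3 + 2 O$)
$C{\left(z,F \right)} = \frac{-66 + F}{2 z}$
$37521 - C{\left(D{\left(-12 \right)},H \right)} = 37521 - \frac{-66 - 30}{2 \left(-3 + 2 \left(-12\right)\right)} = 37521 - \frac{1}{2} \frac{1}{-3 - 24} \left(-96\right) = 37521 - \frac{1}{2} \frac{1}{-27} \left(-96\right) = 37521 - \frac{1}{2} \left(- \frac{1}{27}\right) \left(-96\right) = 37521 - \frac{16}{9} = \frac{337673}{9}$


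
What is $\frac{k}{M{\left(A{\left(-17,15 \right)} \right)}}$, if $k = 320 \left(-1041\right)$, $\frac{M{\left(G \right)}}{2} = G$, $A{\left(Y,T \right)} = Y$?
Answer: $\frac{166560}{17} \approx 9797.6$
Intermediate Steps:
$M{\left(G \right)} = 2 G$
$k = -333120$
$\frac{k}{M{\left(A{\left(-17,15 \right)} \right)}} = - \frac{333120}{2 \left(-17\right)} = - \frac{333120}{-34} = \left(-333120\right) \left(- \frac{1}{34}\right) = \frac{166560}{17}$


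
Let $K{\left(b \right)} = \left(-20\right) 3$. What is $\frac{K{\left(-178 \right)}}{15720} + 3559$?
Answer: $\frac{932457}{262} \approx 3559.0$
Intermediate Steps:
$K{\left(b \right)} = -60$
$\frac{K{\left(-178 \right)}}{15720} + 3559 = - \frac{60}{15720} + 3559 = \left(-60\right) \frac{1}{15720} + 3559 = - \frac{1}{262} + 3559 = \frac{932457}{262}$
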